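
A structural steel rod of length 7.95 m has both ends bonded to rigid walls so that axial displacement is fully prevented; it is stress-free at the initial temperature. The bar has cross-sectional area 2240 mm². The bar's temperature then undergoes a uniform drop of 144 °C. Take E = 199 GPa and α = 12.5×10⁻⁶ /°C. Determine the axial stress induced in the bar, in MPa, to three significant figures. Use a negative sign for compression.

358 MPa

Free thermal expansion αLΔT = 12.5e-6 · 7950 · -144 = -14.31 mm.
The walls impose strain ε = −(-14.31)/7950 = 1.8000e-03; σ = Eε = 199000 · 1.8000e-03 = 358.2 MPa.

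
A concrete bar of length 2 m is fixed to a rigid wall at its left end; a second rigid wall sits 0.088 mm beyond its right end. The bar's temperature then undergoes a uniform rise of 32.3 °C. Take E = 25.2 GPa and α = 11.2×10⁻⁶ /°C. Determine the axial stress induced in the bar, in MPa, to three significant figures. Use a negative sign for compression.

-8.01 MPa

Free thermal expansion αLΔT = 11.2e-6 · 2000 · 32.3 = 0.7235 mm.
The walls engage after the gap closes; constrained expansion = 0.7235 − 0.088 = 0.6355 mm.
The walls impose strain ε = −(0.6355)/2000 = -3.1776e-04; σ = Eε = 25200 · -3.1776e-04 = -8.008 MPa.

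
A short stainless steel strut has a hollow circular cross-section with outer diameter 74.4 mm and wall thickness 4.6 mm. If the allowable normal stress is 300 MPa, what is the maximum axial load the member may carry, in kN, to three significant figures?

303 kN

A = 1009 mm².
P_max = σ_allow · A = 300 · 1009 = 302600 N = 302.6 kN.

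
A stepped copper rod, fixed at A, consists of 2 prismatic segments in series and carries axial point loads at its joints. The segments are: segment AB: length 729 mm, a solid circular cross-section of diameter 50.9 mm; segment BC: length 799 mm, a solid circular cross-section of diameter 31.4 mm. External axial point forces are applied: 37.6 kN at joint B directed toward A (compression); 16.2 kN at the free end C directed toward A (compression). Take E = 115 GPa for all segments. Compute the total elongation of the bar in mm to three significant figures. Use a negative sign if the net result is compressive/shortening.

Internal axial forces (sectioning from the free end, tension +): N_BC = -16.2 kN, N_AB = -53.8 kN.
A_AB = 2035 mm².
A_BC = 774.4 mm².
δ_AB = -53800·729/(2035·115000) = -0.1676 mm
δ_BC = -16200·799/(774.4·115000) = -0.1453 mm
δ = Σδ_i = -0.313 mm.

-0.313 mm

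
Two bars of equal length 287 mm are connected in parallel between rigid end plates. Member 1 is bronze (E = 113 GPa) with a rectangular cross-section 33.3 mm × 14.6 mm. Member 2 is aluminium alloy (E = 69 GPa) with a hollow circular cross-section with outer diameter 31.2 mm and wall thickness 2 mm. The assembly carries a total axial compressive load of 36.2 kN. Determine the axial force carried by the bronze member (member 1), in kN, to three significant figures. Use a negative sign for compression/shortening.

-29.4 kN

A_1 = 486.2 mm².
A_2 = 183.5 mm².
Equal strain + equilibrium ⇒ each member carries load in proportion to AE: A₁E₁ = 54940000 N, A₂E₂ = 12660000 N, ΣAE = 67600000 N.
F₁ = P·A₁E₁/ΣAE = -36200·54940000/67600000 = -29420 N.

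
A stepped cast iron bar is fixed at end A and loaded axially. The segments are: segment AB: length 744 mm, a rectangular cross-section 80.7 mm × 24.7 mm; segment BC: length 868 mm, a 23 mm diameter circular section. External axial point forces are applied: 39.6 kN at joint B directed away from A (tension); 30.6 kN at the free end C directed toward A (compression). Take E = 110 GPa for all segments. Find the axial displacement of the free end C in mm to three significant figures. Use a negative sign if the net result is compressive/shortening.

-0.551 mm

Internal axial forces (sectioning from the free end, tension +): N_BC = -30.6 kN, N_AB = 9 kN.
A_AB = 1993 mm².
A_BC = 415.5 mm².
δ_AB = 9000·744/(1993·110000) = 0.03054 mm
δ_BC = -30600·868/(415.5·110000) = -0.5812 mm
δ = Σδ_i = -0.5506 mm.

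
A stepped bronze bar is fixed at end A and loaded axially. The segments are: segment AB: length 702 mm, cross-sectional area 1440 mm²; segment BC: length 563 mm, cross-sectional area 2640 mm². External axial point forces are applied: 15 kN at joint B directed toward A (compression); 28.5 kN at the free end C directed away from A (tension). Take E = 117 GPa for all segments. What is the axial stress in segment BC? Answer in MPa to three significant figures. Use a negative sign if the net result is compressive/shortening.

10.8 MPa

Internal axial forces (sectioning from the free end, tension +): N_BC = 28.5 kN, N_AB = 13.5 kN.
σ_BC = N_BC/A_BC = 28500/2640 = 10.8 MPa.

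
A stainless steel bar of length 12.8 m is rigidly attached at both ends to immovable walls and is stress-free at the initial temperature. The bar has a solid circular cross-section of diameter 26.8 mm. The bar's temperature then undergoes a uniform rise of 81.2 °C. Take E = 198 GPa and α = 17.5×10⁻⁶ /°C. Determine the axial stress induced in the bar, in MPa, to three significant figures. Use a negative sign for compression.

-281 MPa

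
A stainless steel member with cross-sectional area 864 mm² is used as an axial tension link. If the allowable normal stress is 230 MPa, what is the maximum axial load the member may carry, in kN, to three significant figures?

199 kN

P_max = σ_allow · A = 230 · 864 = 198700 N = 198.7 kN.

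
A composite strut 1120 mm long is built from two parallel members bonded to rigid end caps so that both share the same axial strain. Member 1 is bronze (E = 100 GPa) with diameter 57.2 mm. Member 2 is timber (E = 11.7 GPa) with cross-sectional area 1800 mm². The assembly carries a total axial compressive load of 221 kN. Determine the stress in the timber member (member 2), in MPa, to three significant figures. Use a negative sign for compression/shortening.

-9.30 MPa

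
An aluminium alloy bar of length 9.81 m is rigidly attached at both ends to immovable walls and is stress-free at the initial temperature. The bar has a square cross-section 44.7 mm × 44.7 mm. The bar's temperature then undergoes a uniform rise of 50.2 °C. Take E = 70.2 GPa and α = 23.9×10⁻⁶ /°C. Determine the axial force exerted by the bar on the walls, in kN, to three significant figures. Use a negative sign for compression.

-168 kN

Free thermal expansion αLΔT = 23.9e-6 · 9810 · 50.2 = 11.77 mm.
The walls impose strain ε = −(11.77)/9810 = -1.1998e-03; σ = Eε = 70200 · -1.1998e-03 = -84.22 MPa.
Wall reaction R = σ·A = -84.22·1998 = -168300 N = -168.3 kN.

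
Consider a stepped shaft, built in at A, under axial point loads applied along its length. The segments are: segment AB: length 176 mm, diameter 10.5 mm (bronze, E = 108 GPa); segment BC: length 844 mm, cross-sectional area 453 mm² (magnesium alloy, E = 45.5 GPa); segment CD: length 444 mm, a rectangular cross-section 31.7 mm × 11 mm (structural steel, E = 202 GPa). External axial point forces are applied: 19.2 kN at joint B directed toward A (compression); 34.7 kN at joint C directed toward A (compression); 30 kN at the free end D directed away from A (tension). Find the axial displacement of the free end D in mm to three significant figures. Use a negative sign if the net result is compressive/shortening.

Internal axial forces (sectioning from the free end, tension +): N_CD = 30 kN, N_BC = -4.7 kN, N_AB = -23.9 kN.
A_AB = 86.59 mm².
A_CD = 348.7 mm².
δ_AB = -23900·176/(86.59·108000) = -0.4498 mm
δ_BC = -4700·844/(453·45500) = -0.1925 mm
δ_CD = 30000·444/(348.7·202000) = 0.1891 mm
δ = Σδ_i = -0.4532 mm.

-0.453 mm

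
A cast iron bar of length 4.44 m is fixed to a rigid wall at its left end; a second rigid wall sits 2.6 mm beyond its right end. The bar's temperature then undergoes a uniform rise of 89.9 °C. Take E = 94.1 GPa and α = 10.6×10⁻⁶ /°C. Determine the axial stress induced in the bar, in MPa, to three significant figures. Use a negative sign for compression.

-34.6 MPa

Free thermal expansion αLΔT = 10.6e-6 · 4440 · 89.9 = 4.231 mm.
The walls engage after the gap closes; constrained expansion = 4.231 − 2.6 = 1.631 mm.
The walls impose strain ε = −(1.631)/4440 = -3.6735e-04; σ = Eε = 94100 · -3.6735e-04 = -34.57 MPa.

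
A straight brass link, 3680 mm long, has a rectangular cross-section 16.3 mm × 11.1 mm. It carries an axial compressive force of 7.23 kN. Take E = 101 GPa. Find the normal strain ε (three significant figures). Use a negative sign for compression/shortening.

A = 180.9 mm².
σ = N/A = -39.96 MPa; ε = σ/E = -39.96/101000 = -3.956e-04.

-3.96e-04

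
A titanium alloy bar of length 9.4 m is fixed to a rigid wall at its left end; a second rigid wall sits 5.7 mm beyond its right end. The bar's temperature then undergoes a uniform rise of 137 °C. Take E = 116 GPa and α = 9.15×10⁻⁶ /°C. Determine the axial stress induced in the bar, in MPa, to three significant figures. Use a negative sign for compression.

Free thermal expansion αLΔT = 9.15e-6 · 9400 · 137 = 11.78 mm.
The walls engage after the gap closes; constrained expansion = 11.78 − 5.7 = 6.083 mm.
The walls impose strain ε = −(6.083)/9400 = -6.4717e-04; σ = Eε = 116000 · -6.4717e-04 = -75.07 MPa.

-75.1 MPa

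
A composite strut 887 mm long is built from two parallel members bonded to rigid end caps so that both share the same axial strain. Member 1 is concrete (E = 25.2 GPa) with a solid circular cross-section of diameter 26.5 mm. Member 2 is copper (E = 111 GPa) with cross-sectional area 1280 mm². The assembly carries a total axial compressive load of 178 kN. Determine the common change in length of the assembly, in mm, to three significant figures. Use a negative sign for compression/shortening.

A_1 = 551.5 mm².
Equal strain + equilibrium ⇒ each member carries load in proportion to AE: A₁E₁ = 13900000 N, A₂E₂ = 142100000 N, ΣAE = 156000000 N.
δ = PL/ΣAE = -178000·887/156000000 = -1.012 mm.

-1.01 mm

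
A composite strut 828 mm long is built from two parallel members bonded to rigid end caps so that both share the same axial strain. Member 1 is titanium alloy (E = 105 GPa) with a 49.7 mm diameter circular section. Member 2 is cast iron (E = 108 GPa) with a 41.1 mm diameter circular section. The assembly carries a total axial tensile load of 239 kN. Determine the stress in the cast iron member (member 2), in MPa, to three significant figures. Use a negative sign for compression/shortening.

74.4 MPa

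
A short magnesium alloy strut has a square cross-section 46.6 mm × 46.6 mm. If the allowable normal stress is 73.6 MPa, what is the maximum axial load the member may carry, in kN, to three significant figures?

160 kN

A = 2172 mm².
P_max = σ_allow · A = 73.6 · 2172 = 159800 N = 159.8 kN.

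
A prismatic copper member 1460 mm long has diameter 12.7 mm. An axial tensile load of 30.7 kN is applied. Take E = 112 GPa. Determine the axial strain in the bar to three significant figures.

A = 126.7 mm².
σ = N/A = 242.3 MPa; ε = σ/E = 242.3/112000 = 2.164e-03.

0.00216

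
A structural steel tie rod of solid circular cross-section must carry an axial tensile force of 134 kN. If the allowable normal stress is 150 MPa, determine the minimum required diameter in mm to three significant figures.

33.7 mm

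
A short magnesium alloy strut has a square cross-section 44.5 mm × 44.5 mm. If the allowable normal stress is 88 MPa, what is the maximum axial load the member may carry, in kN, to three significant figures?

A = 1980 mm².
P_max = σ_allow · A = 88 · 1980 = 174300 N = 174.3 kN.

174 kN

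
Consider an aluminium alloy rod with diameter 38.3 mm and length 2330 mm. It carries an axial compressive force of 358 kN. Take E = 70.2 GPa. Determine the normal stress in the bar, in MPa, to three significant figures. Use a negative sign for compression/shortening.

-311 MPa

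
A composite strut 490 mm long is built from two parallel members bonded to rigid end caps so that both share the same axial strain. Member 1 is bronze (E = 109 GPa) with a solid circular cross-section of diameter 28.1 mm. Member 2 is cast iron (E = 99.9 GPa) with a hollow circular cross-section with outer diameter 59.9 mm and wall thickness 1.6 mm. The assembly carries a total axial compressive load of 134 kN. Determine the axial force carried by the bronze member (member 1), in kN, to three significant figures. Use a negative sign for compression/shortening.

A_1 = 620.2 mm².
A_2 = 293 mm².
Equal strain + equilibrium ⇒ each member carries load in proportion to AE: A₁E₁ = 67600000 N, A₂E₂ = 29280000 N, ΣAE = 96870000 N.
F₁ = P·A₁E₁/ΣAE = -134000·67600000/96870000 = -93500 N.

-93.5 kN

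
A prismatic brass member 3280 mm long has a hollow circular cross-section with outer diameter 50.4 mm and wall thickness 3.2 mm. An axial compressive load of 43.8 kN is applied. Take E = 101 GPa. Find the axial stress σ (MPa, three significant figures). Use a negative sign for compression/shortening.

A = 474.5 mm².
σ = N/A = -43800/474.5 = -92.31 MPa.

-92.3 MPa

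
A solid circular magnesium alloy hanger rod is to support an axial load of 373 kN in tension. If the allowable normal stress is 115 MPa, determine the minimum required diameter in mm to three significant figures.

64.3 mm

Required area A ≥ P/σ_allow = 373000/115 = 3243 mm².
For a solid circular section, d ≥ √(4A/π) = 64.26 mm.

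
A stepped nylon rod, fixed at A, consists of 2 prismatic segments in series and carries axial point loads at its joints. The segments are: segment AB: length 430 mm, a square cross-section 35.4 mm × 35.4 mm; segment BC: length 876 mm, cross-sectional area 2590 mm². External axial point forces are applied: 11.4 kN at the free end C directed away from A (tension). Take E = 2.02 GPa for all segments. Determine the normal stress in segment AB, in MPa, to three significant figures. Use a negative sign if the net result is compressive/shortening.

Internal axial forces (sectioning from the free end, tension +): N_BC = 11.4 kN, N_AB = 11.4 kN.
A_AB = 1253 mm².
σ_AB = N_AB/A_AB = 11400/1253 = 9.097 MPa.

9.10 MPa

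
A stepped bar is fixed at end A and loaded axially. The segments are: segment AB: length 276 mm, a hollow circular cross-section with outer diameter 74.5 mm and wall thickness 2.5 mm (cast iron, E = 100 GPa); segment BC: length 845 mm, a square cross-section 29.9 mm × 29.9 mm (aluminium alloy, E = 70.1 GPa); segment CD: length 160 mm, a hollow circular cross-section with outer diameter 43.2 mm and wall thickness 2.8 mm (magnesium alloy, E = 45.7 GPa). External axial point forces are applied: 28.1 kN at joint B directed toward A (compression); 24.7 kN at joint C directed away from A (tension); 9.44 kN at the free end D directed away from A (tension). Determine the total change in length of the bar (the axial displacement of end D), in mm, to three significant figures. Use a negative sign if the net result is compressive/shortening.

0.583 mm

Internal axial forces (sectioning from the free end, tension +): N_CD = 9.44 kN, N_BC = 34.14 kN, N_AB = 6.04 kN.
A_AB = 565.5 mm².
A_BC = 894 mm².
A_CD = 355.4 mm².
δ_AB = 6040·276/(565.5·100000) = 0.02948 mm
δ_BC = 34140·845/(894·70100) = 0.4603 mm
δ_CD = 9440·160/(355.4·45700) = 0.093 mm
δ = Σδ_i = 0.5828 mm.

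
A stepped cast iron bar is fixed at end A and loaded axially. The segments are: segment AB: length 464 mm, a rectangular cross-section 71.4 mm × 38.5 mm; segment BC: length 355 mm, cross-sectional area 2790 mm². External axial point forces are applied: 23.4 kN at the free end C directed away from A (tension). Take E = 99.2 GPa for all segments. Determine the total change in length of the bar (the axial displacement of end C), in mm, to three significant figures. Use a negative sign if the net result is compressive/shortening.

Internal axial forces (sectioning from the free end, tension +): N_BC = 23.4 kN, N_AB = 23.4 kN.
A_AB = 2749 mm².
δ_AB = 23400·464/(2749·99200) = 0.03982 mm
δ_BC = 23400·355/(2790·99200) = 0.03001 mm
δ = Σδ_i = 0.06983 mm.

0.0698 mm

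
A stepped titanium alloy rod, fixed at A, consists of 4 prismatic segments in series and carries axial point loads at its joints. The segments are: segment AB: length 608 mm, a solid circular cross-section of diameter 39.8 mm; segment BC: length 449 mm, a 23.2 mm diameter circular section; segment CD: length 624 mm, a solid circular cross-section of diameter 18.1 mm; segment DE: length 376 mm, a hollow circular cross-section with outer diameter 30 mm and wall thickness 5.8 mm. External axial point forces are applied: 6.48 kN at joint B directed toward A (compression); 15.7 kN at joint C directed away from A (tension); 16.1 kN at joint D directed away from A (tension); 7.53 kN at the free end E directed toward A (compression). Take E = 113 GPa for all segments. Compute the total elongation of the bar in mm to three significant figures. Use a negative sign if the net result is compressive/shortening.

0.432 mm

Internal axial forces (sectioning from the free end, tension +): N_DE = -7.53 kN, N_CD = 8.57 kN, N_BC = 24.27 kN, N_AB = 17.79 kN.
A_AB = 1244 mm².
A_BC = 422.7 mm².
A_CD = 257.3 mm².
A_DE = 441 mm².
δ_AB = 17790·608/(1244·113000) = 0.07694 mm
δ_BC = 24270·449/(422.7·113000) = 0.2281 mm
δ_CD = 8570·624/(257.3·113000) = 0.1839 mm
δ_DE = -7530·376/(441·113000) = -0.05682 mm
δ = Σδ_i = 0.4322 mm.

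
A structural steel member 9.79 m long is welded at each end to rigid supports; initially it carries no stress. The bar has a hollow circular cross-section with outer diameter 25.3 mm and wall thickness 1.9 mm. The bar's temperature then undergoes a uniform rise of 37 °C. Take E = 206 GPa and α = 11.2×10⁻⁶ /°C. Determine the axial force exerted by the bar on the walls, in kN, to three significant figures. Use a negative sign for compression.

-11.9 kN

Free thermal expansion αLΔT = 11.2e-6 · 9790 · 37 = 4.057 mm.
The walls impose strain ε = −(4.057)/9790 = -4.1440e-04; σ = Eε = 206000 · -4.1440e-04 = -85.37 MPa.
Wall reaction R = σ·A = -85.37·139.7 = -11920 N = -11.92 kN.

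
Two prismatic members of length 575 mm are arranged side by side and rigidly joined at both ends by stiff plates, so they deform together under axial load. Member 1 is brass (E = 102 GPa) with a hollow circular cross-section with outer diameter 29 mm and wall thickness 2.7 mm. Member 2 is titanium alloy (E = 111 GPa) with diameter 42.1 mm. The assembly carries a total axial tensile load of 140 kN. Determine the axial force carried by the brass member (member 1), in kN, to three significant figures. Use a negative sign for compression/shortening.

A_1 = 223.1 mm².
A_2 = 1392 mm².
Equal strain + equilibrium ⇒ each member carries load in proportion to AE: A₁E₁ = 22750000 N, A₂E₂ = 154500000 N, ΣAE = 177300000 N.
F₁ = P·A₁E₁/ΣAE = 140000·22750000/177300000 = 17970 N.

18.0 kN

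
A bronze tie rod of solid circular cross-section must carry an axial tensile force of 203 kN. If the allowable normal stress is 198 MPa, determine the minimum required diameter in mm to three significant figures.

Required area A ≥ P/σ_allow = 203000/198 = 1025 mm².
For a solid circular section, d ≥ √(4A/π) = 36.13 mm.

36.1 mm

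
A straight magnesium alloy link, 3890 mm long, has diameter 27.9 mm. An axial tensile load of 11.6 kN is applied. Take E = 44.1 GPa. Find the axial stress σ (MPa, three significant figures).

A = 611.4 mm².
σ = N/A = 11600/611.4 = 18.97 MPa.

19.0 MPa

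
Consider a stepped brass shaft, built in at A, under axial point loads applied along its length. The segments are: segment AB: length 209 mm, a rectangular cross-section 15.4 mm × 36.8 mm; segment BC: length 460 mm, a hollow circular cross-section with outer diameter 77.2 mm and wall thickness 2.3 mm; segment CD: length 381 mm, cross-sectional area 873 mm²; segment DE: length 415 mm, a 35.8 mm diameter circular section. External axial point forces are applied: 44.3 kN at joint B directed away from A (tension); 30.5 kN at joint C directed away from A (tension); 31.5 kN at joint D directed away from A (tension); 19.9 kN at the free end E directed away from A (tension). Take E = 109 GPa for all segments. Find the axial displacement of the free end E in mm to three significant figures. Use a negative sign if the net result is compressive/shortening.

1.35 mm

Internal axial forces (sectioning from the free end, tension +): N_DE = 19.9 kN, N_CD = 51.4 kN, N_BC = 81.9 kN, N_AB = 126.2 kN.
A_AB = 566.7 mm².
A_BC = 541.2 mm².
A_DE = 1007 mm².
δ_AB = 126200·209/(566.7·109000) = 0.427 mm
δ_BC = 81900·460/(541.2·109000) = 0.6386 mm
δ_CD = 51400·381/(873·109000) = 0.2058 mm
δ_DE = 19900·415/(1007·109000) = 0.07527 mm
δ = Σδ_i = 1.347 mm.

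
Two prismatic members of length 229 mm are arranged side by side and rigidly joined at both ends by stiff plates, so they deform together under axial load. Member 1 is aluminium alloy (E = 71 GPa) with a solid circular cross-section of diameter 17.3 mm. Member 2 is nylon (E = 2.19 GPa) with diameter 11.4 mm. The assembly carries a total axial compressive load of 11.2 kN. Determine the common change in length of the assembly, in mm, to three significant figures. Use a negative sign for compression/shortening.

A_1 = 235.1 mm².
A_2 = 102.1 mm².
Equal strain + equilibrium ⇒ each member carries load in proportion to AE: A₁E₁ = 16690000 N, A₂E₂ = 223500 N, ΣAE = 16910000 N.
δ = PL/ΣAE = -11200·229/16910000 = -0.1516 mm.

-0.152 mm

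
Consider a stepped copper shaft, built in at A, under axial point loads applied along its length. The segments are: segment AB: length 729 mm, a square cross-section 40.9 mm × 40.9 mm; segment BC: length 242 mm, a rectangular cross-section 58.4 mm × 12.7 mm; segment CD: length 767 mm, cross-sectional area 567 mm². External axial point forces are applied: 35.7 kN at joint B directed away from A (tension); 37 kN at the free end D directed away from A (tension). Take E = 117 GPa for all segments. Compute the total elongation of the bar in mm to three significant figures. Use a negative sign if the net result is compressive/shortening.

0.802 mm

Internal axial forces (sectioning from the free end, tension +): N_CD = 37 kN, N_BC = 37 kN, N_AB = 72.7 kN.
A_AB = 1673 mm².
A_BC = 741.7 mm².
δ_AB = 72700·729/(1673·117000) = 0.2708 mm
δ_BC = 37000·242/(741.7·117000) = 0.1032 mm
δ_CD = 37000·767/(567·117000) = 0.4278 mm
δ = Σδ_i = 0.8018 mm.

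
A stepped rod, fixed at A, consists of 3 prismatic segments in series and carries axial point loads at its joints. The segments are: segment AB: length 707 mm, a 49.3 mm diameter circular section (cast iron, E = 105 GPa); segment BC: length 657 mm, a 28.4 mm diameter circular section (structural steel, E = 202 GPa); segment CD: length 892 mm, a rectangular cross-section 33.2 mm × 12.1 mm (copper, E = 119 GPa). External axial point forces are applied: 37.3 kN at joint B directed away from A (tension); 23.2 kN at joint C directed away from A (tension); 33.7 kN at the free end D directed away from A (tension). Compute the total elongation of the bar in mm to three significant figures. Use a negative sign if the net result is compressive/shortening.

1.25 mm

Internal axial forces (sectioning from the free end, tension +): N_CD = 33.7 kN, N_BC = 56.9 kN, N_AB = 94.2 kN.
A_AB = 1909 mm².
A_BC = 633.5 mm².
A_CD = 401.7 mm².
δ_AB = 94200·707/(1909·105000) = 0.3323 mm
δ_BC = 56900·657/(633.5·202000) = 0.2921 mm
δ_CD = 33700·892/(401.7·119000) = 0.6288 mm
δ = Σδ_i = 1.253 mm.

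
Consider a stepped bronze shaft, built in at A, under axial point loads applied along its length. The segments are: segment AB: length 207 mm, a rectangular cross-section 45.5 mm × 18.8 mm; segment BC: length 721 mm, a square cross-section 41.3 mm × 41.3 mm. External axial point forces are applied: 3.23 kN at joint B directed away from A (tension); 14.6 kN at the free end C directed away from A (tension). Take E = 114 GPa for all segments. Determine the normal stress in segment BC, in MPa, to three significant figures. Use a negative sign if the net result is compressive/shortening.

Internal axial forces (sectioning from the free end, tension +): N_BC = 14.6 kN, N_AB = 17.83 kN.
A_BC = 1706 mm².
σ_BC = N_BC/A_BC = 14600/1706 = 8.56 MPa.

8.56 MPa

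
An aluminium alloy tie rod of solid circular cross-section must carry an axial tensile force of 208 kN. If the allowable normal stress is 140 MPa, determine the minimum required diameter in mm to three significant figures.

Required area A ≥ P/σ_allow = 208000/140 = 1486 mm².
For a solid circular section, d ≥ √(4A/π) = 43.49 mm.

43.5 mm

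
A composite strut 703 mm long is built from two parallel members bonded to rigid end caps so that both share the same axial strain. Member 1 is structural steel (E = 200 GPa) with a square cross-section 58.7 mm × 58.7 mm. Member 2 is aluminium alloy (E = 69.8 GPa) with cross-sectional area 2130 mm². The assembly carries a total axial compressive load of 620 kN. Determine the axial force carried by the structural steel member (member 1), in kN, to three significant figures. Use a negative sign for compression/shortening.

-510 kN

A_1 = 3446 mm².
Equal strain + equilibrium ⇒ each member carries load in proportion to AE: A₁E₁ = 689100000 N, A₂E₂ = 148700000 N, ΣAE = 837800000 N.
F₁ = P·A₁E₁/ΣAE = -620000·689100000/837800000 = -510000 N.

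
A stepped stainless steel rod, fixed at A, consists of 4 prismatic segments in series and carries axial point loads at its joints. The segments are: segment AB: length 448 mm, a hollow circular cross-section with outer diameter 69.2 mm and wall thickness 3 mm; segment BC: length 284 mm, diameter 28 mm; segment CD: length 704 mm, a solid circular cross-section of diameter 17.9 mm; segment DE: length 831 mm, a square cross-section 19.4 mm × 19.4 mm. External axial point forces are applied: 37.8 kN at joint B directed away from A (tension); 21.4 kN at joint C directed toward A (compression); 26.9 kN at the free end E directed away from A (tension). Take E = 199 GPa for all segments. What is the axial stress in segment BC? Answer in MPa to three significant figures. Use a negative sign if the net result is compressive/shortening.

Internal axial forces (sectioning from the free end, tension +): N_DE = 26.9 kN, N_CD = 26.9 kN, N_BC = 5.5 kN, N_AB = 43.3 kN.
A_BC = 615.8 mm².
σ_BC = N_BC/A_BC = 5500/615.8 = 8.932 MPa.

8.93 MPa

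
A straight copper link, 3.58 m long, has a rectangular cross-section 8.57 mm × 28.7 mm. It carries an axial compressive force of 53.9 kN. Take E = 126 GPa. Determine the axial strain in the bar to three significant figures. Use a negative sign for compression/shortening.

A = 246 mm².
σ = N/A = -219.1 MPa; ε = σ/E = -219.1/126000 = -1.739e-03.

-0.00174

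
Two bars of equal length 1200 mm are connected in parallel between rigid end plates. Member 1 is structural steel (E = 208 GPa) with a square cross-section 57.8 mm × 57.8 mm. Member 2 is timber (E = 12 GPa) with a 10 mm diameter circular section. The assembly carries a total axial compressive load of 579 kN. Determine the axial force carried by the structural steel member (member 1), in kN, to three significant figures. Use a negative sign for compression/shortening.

-578 kN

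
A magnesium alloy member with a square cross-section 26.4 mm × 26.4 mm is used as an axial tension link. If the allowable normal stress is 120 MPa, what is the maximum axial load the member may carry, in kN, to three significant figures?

A = 697 mm².
P_max = σ_allow · A = 120 · 697 = 83640 N = 83.64 kN.

83.6 kN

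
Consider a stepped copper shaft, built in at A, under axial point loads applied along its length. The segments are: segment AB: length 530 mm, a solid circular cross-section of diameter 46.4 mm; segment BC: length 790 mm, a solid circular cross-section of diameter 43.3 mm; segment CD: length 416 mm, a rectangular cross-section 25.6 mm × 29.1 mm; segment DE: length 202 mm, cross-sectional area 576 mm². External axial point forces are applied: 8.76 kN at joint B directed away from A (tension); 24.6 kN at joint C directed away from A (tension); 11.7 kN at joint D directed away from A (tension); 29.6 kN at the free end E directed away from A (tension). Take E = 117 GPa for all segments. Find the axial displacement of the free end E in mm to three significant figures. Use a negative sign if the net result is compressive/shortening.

0.788 mm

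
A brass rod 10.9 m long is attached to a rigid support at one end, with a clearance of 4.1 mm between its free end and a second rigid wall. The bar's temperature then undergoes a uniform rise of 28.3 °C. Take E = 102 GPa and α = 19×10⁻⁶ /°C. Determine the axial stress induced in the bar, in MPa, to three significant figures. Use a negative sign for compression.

-16.5 MPa

Free thermal expansion αLΔT = 19e-6 · 10900 · 28.3 = 5.861 mm.
The walls engage after the gap closes; constrained expansion = 5.861 − 4.1 = 1.761 mm.
The walls impose strain ε = −(1.761)/10900 = -1.6155e-04; σ = Eε = 102000 · -1.6155e-04 = -16.48 MPa.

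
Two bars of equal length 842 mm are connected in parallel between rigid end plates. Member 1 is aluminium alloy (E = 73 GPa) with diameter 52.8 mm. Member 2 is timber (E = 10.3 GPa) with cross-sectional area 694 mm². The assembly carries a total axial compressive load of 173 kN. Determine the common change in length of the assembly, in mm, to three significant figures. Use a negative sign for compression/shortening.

-0.872 mm

A_1 = 2190 mm².
Equal strain + equilibrium ⇒ each member carries load in proportion to AE: A₁E₁ = 159800000 N, A₂E₂ = 7148000 N, ΣAE = 167000000 N.
δ = PL/ΣAE = -173000·842/167000000 = -0.8723 mm.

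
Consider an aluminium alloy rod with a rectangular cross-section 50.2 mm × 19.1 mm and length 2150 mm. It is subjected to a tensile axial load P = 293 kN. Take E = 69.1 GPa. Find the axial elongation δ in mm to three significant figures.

A = 958.8 mm².
δ_mech = NL/(AE) = 293000·2150/(958.8·69100) = 9.508 mm.

9.51 mm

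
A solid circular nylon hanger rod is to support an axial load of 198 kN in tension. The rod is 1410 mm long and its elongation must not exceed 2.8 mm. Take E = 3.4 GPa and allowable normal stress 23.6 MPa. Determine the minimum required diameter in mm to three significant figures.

Required area A ≥ P/σ_allow = 198000/23.6 = 8390 mm².
For a solid circular section, d ≥ √(4A/π) = 103.4 mm.
Elongation limit: A ≥ PL/(Eδ_allow) = 198000·1410/(3400·2.8) = 29330 mm² ⇒ d ≥ 193.2 mm.
The elongation limit governs.

193 mm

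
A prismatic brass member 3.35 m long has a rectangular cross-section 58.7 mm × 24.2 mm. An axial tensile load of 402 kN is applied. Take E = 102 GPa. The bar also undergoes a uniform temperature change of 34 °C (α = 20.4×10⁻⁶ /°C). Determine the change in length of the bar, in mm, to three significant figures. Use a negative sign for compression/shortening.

11.6 mm

A = 1421 mm².
δ_mech = NL/(AE) = 402000·3350/(1421·102000) = 9.294 mm.
δ_thermal = αLΔT = 20.4e-6·3350·34 = 2.324 mm.
δ = δ_mech + δ_thermal = 11.62 mm.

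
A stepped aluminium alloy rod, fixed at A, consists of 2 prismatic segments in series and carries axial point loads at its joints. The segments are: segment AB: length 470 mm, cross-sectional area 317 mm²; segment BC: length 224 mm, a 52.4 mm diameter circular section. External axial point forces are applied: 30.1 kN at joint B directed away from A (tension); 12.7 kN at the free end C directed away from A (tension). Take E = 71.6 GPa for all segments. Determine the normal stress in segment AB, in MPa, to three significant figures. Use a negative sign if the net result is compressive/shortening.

Internal axial forces (sectioning from the free end, tension +): N_BC = 12.7 kN, N_AB = 42.8 kN.
σ_AB = N_AB/A_AB = 42800/317 = 135 MPa.

135 MPa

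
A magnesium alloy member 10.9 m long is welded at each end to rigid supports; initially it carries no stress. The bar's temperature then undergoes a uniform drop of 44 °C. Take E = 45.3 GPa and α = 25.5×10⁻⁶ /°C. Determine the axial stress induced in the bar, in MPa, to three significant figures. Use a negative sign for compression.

Free thermal expansion αLΔT = 25.5e-6 · 10900 · -44 = -12.23 mm.
The walls impose strain ε = −(-12.23)/10900 = 1.1220e-03; σ = Eε = 45300 · 1.1220e-03 = 50.83 MPa.

50.8 MPa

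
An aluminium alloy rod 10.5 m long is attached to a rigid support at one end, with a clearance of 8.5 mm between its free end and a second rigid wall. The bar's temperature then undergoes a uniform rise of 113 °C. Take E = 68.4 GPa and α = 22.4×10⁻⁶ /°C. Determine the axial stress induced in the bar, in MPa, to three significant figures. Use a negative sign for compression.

Free thermal expansion αLΔT = 22.4e-6 · 10500 · 113 = 26.58 mm.
The walls engage after the gap closes; constrained expansion = 26.58 − 8.5 = 18.08 mm.
The walls impose strain ε = −(18.08)/10500 = -1.7217e-03; σ = Eε = 68400 · -1.7217e-03 = -117.8 MPa.

-118 MPa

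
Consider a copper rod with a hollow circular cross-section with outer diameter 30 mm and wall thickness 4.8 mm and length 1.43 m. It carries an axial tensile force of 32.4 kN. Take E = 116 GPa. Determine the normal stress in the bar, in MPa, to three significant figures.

85.3 MPa

A = 380 mm².
σ = N/A = 32400/380 = 85.26 MPa.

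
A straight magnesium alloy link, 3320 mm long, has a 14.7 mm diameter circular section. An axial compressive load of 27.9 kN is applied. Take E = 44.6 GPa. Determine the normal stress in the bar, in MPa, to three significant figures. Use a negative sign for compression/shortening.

-164 MPa

A = 169.7 mm².
σ = N/A = -27900/169.7 = -164.4 MPa.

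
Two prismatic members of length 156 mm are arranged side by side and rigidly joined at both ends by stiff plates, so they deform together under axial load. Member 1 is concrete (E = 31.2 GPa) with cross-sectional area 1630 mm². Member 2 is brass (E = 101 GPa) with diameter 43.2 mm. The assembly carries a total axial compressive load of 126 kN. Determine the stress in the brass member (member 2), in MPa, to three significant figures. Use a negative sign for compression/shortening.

-64.0 MPa

A_2 = 1466 mm².
Equal strain + equilibrium ⇒ each member carries load in proportion to AE: A₁E₁ = 50860000 N, A₂E₂ = 148000000 N, ΣAE = 198900000 N.
σ₂ = P·E₂/ΣAE = -126000·101000/198900000 = -63.98 MPa.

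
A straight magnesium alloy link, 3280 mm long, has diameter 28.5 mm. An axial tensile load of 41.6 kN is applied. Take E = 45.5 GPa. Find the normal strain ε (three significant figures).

A = 637.9 mm².
σ = N/A = 65.21 MPa; ε = σ/E = 65.21/45500 = 1.433e-03.

0.00143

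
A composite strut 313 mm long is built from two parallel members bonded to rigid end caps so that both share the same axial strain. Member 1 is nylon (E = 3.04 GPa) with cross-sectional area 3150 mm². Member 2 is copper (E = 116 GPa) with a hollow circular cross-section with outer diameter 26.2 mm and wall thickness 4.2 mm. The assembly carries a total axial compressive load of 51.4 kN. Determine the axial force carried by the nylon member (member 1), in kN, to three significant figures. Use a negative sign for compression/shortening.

-11.4 kN

A_2 = 290.3 mm².
Equal strain + equilibrium ⇒ each member carries load in proportion to AE: A₁E₁ = 9576000 N, A₂E₂ = 33670000 N, ΣAE = 43250000 N.
F₁ = P·A₁E₁/ΣAE = -51400·9576000/43250000 = -11380 N.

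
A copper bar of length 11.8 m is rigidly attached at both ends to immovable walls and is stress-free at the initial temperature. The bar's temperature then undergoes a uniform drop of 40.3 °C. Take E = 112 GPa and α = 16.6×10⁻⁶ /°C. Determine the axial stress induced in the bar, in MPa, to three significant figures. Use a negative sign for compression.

74.9 MPa

Free thermal expansion αLΔT = 16.6e-6 · 11800 · -40.3 = -7.894 mm.
The walls impose strain ε = −(-7.894)/11800 = 6.6898e-04; σ = Eε = 112000 · 6.6898e-04 = 74.93 MPa.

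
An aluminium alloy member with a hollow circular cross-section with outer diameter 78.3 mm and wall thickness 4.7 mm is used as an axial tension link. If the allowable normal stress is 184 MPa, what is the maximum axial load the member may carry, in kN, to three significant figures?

200 kN

A = 1087 mm².
P_max = σ_allow · A = 184 · 1087 = 200000 N = 200 kN.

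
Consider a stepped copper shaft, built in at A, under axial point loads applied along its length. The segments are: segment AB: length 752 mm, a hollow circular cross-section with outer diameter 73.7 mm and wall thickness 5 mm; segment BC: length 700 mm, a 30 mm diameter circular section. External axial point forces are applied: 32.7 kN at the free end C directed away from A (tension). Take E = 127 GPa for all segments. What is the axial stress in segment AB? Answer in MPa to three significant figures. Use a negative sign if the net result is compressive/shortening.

Internal axial forces (sectioning from the free end, tension +): N_BC = 32.7 kN, N_AB = 32.7 kN.
A_AB = 1079 mm².
σ_AB = N_AB/A_AB = 32700/1079 = 30.3 MPa.

30.3 MPa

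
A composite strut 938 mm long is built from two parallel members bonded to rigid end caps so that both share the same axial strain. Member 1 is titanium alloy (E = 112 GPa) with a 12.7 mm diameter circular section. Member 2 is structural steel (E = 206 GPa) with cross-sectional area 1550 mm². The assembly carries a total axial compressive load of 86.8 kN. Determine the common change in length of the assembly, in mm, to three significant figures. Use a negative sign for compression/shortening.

-0.244 mm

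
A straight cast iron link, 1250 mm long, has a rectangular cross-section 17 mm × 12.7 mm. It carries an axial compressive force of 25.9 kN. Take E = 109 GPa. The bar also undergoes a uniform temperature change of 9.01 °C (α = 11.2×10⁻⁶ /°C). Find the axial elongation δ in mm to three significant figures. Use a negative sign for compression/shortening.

-1.25 mm

A = 215.9 mm².
δ_mech = NL/(AE) = -25900·1250/(215.9·109000) = -1.376 mm.
δ_thermal = αLΔT = 11.2e-6·1250·9.01 = 0.1261 mm.
δ = δ_mech + δ_thermal = -1.25 mm.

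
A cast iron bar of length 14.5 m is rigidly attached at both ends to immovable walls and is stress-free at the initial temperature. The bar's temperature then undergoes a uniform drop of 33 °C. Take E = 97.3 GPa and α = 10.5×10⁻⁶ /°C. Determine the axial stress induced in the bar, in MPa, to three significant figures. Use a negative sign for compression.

Free thermal expansion αLΔT = 10.5e-6 · 14500 · -33 = -5.024 mm.
The walls impose strain ε = −(-5.024)/14500 = 3.4650e-04; σ = Eε = 97300 · 3.4650e-04 = 33.71 MPa.

33.7 MPa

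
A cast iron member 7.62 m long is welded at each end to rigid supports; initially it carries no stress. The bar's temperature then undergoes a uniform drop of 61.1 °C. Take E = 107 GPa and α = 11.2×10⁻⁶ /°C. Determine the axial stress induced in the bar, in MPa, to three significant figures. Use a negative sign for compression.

Free thermal expansion αLΔT = 11.2e-6 · 7620 · -61.1 = -5.215 mm.
The walls impose strain ε = −(-5.215)/7620 = 6.8432e-04; σ = Eε = 107000 · 6.8432e-04 = 73.22 MPa.

73.2 MPa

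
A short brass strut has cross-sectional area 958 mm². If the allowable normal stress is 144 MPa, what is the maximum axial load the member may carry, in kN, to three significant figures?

P_max = σ_allow · A = 144 · 958 = 138000 N = 138 kN.

138 kN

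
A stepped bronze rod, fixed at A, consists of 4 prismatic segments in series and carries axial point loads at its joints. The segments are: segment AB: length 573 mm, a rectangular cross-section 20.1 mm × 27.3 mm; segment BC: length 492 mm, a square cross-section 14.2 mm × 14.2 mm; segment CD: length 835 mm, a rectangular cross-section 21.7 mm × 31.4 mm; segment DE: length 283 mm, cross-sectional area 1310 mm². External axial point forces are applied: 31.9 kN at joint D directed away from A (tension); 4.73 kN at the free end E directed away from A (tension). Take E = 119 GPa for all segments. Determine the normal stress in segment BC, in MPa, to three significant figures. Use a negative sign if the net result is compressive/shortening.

182 MPa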